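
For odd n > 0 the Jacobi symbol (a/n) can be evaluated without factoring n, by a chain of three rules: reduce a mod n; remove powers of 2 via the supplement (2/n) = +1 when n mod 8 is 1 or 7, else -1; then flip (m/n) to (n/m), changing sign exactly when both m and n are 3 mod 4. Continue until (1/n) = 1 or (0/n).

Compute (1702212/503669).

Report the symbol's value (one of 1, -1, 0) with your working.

-1

(1702212/503669): 1702212 mod 503669 = 191205, so (1702212/503669) = (191205/503669)
flip (191205/503669) -> (503669/191205): both odd, 191205 mod 4 = 1, 503669 mod 4 = 1, so the flip contributes +1; sign now +1
(503669/191205): 503669 mod 191205 = 121259, so (503669/191205) = (121259/191205)
flip (121259/191205) -> (191205/121259): both odd, 121259 mod 4 = 3, 191205 mod 4 = 1, so the flip contributes +1; sign now +1
(191205/121259): 191205 mod 121259 = 69946, so (191205/121259) = (69946/121259)
factor out 2^1: 69946 = 2^1·34973; with 121259 mod 8 = 3, (2/121259) = -1; sign now -1; continue with (34973/121259)
flip (34973/121259) -> (121259/34973): both odd, 34973 mod 4 = 1, 121259 mod 4 = 3, so the flip contributes +1; sign now -1
(121259/34973): 121259 mod 34973 = 16340, so (121259/34973) = (16340/34973)
factor out 2^2: 16340 = 2^2·4085; with 34973 mod 8 = 5, (2/34973) = -1; sign now -1; continue with (4085/34973)
flip (4085/34973) -> (34973/4085): both odd, 4085 mod 4 = 1, 34973 mod 4 = 1, so the flip contributes +1; sign now -1
(34973/4085): 34973 mod 4085 = 2293, so (34973/4085) = (2293/4085)
flip (2293/4085) -> (4085/2293): both odd, 2293 mod 4 = 1, 4085 mod 4 = 1, so the flip contributes +1; sign now -1
(4085/2293): 4085 mod 2293 = 1792, so (4085/2293) = (1792/2293)
factor out 2^8: 1792 = 2^8·7; with 2293 mod 8 = 5, (2/2293) = -1; sign now -1; continue with (7/2293)
flip (7/2293) -> (2293/7): both odd, 7 mod 4 = 3, 2293 mod 4 = 1, so the flip contributes +1; sign now -1
(2293/7): 2293 mod 7 = 4, so (2293/7) = (4/7)
factor out 2^2: 4 = 2^2·1; with 7 mod 8 = 7, (2/7) = +1; sign now -1; continue with (1/7)
reached (1/7) = 1, so the symbol is -1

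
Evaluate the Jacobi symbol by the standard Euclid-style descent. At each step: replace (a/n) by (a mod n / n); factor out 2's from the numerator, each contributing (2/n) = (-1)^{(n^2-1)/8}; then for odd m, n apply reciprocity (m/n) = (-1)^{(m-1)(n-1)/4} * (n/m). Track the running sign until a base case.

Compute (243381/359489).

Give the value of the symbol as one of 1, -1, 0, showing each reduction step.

flip (243381/359489) -> (359489/243381): both odd, 243381 mod 4 = 1, 359489 mod 4 = 1, so the flip contributes +1; sign now +1
(359489/243381): 359489 mod 243381 = 116108, so (359489/243381) = (116108/243381)
factor out 2^2: 116108 = 2^2·29027; with 243381 mod 8 = 5, (2/243381) = -1; sign now +1; continue with (29027/243381)
flip (29027/243381) -> (243381/29027): both odd, 29027 mod 4 = 3, 243381 mod 4 = 1, so the flip contributes +1; sign now +1
(243381/29027): 243381 mod 29027 = 11165, so (243381/29027) = (11165/29027)
flip (11165/29027) -> (29027/11165): both odd, 11165 mod 4 = 1, 29027 mod 4 = 3, so the flip contributes +1; sign now +1
(29027/11165): 29027 mod 11165 = 6697, so (29027/11165) = (6697/11165)
flip (6697/11165) -> (11165/6697): both odd, 6697 mod 4 = 1, 11165 mod 4 = 1, so the flip contributes +1; sign now +1
(11165/6697): 11165 mod 6697 = 4468, so (11165/6697) = (4468/6697)
factor out 2^2: 4468 = 2^2·1117; with 6697 mod 8 = 1, (2/6697) = +1; sign now +1; continue with (1117/6697)
flip (1117/6697) -> (6697/1117): both odd, 1117 mod 4 = 1, 6697 mod 4 = 1, so the flip contributes +1; sign now +1
(6697/1117): 6697 mod 1117 = 1112, so (6697/1117) = (1112/1117)
factor out 2^3: 1112 = 2^3·139; with 1117 mod 8 = 5, (2/1117) = -1; sign now -1; continue with (139/1117)
flip (139/1117) -> (1117/139): both odd, 139 mod 4 = 3, 1117 mod 4 = 1, so the flip contributes +1; sign now -1
(1117/139): 1117 mod 139 = 5, so (1117/139) = (5/139)
flip (5/139) -> (139/5): both odd, 5 mod 4 = 1, 139 mod 4 = 3, so the flip contributes +1; sign now -1
(139/5): 139 mod 5 = 4, so (139/5) = (4/5)
factor out 2^2: 4 = 2^2·1; with 5 mod 8 = 5, (2/5) = -1; sign now -1; continue with (1/5)
reached (1/5) = 1, so the symbol is -1

-1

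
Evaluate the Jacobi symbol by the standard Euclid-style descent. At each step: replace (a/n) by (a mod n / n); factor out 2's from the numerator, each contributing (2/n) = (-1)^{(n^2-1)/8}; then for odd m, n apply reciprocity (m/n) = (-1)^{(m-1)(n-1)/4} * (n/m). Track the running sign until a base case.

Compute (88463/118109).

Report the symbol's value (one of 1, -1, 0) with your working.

flip (88463/118109) -> (118109/88463): both odd, 88463 mod 4 = 3, 118109 mod 4 = 1, so the flip contributes +1; sign now +1
(118109/88463): 118109 mod 88463 = 29646, so (118109/88463) = (29646/88463)
factor out 2^1: 29646 = 2^1·14823; with 88463 mod 8 = 7, (2/88463) = +1; sign now +1; continue with (14823/88463)
flip (14823/88463) -> (88463/14823): both odd, 14823 mod 4 = 3, 88463 mod 4 = 3, so the flip contributes -1; sign now -1
(88463/14823): 88463 mod 14823 = 14348, so (88463/14823) = (14348/14823)
factor out 2^2: 14348 = 2^2·3587; with 14823 mod 8 = 7, (2/14823) = +1; sign now -1; continue with (3587/14823)
flip (3587/14823) -> (14823/3587): both odd, 3587 mod 4 = 3, 14823 mod 4 = 3, so the flip contributes -1; sign now +1
(14823/3587): 14823 mod 3587 = 475, so (14823/3587) = (475/3587)
flip (475/3587) -> (3587/475): both odd, 475 mod 4 = 3, 3587 mod 4 = 3, so the flip contributes -1; sign now -1
(3587/475): 3587 mod 475 = 262, so (3587/475) = (262/475)
factor out 2^1: 262 = 2^1·131; with 475 mod 8 = 3, (2/475) = -1; sign now +1; continue with (131/475)
flip (131/475) -> (475/131): both odd, 131 mod 4 = 3, 475 mod 4 = 3, so the flip contributes -1; sign now -1
(475/131): 475 mod 131 = 82, so (475/131) = (82/131)
factor out 2^1: 82 = 2^1·41; with 131 mod 8 = 3, (2/131) = -1; sign now +1; continue with (41/131)
flip (41/131) -> (131/41): both odd, 41 mod 4 = 1, 131 mod 4 = 3, so the flip contributes +1; sign now +1
(131/41): 131 mod 41 = 8, so (131/41) = (8/41)
factor out 2^3: 8 = 2^3·1; with 41 mod 8 = 1, (2/41) = +1; sign now +1; continue with (1/41)
reached (1/41) = 1, so the symbol is +1

1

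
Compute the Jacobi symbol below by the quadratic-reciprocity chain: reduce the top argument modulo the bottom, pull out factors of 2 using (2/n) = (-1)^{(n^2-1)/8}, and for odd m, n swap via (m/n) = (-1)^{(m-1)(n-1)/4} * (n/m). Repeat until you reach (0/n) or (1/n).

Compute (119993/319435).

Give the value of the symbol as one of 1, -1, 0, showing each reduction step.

reciprocity: (119993/319435) = +1·(319435/119993) since 119993 mod 4 = 1, 319435 mod 4 = 3; sign now +1
(319435/119993) = (79449/119993)   [reduce mod 119993]
reciprocity: (79449/119993) = +1·(119993/79449) since 79449 mod 4 = 1, 119993 mod 4 = 1; sign now +1
(119993/79449) = (40544/79449)   [reduce mod 79449]
40544 = 2^5·1267; (2/79449) = +1 since 79449 mod 8 = 1, so (40544/79449) = (+1)^5·(1267/79449); sign now +1
reciprocity: (1267/79449) = +1·(79449/1267) since 1267 mod 4 = 3, 79449 mod 4 = 1; sign now +1
(79449/1267) = (895/1267)   [reduce mod 1267]
reciprocity: (895/1267) = -1·(1267/895) since 895 mod 4 = 3, 1267 mod 4 = 3; sign now -1
(1267/895) = (372/895)   [reduce mod 895]
372 = 2^2·93; (2/895) = +1 since 895 mod 8 = 7, so (372/895) = (+1)^2·(93/895); sign now -1
reciprocity: (93/895) = +1·(895/93) since 93 mod 4 = 1, 895 mod 4 = 3; sign now -1
(895/93) = (58/93)   [reduce mod 93]
58 = 2^1·29; (2/93) = -1 since 93 mod 8 = 5, so (58/93) = (-1)^1·(29/93); sign now +1
reciprocity: (29/93) = +1·(93/29) since 29 mod 4 = 1, 93 mod 4 = 1; sign now +1
(93/29) = (6/29)   [reduce mod 29]
6 = 2^1·3; (2/29) = -1 since 29 mod 8 = 5, so (6/29) = (-1)^1·(3/29); sign now -1
reciprocity: (3/29) = +1·(29/3) since 3 mod 4 = 3, 29 mod 4 = 1; sign now -1
(29/3) = (2/3)   [reduce mod 3]
2 = 2^1·1; (2/3) = -1 since 3 mod 8 = 3, so (2/3) = (-1)^1·(1/3); sign now +1
(1/3) = 1; final value = sign = +1

1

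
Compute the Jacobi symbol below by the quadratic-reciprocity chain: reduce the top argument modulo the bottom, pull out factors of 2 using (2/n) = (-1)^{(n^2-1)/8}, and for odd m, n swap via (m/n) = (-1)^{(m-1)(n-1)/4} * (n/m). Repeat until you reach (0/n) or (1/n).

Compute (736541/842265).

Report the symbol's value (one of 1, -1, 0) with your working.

flip (736541/842265) -> (842265/736541): both odd, 736541 mod 4 = 1, 842265 mod 4 = 1, so the flip contributes +1; sign now +1
(842265/736541): 842265 mod 736541 = 105724, so (842265/736541) = (105724/736541)
factor out 2^2: 105724 = 2^2·26431; with 736541 mod 8 = 5, (2/736541) = -1; sign now +1; continue with (26431/736541)
flip (26431/736541) -> (736541/26431): both odd, 26431 mod 4 = 3, 736541 mod 4 = 1, so the flip contributes +1; sign now +1
(736541/26431): 736541 mod 26431 = 22904, so (736541/26431) = (22904/26431)
factor out 2^3: 22904 = 2^3·2863; with 26431 mod 8 = 7, (2/26431) = +1; sign now +1; continue with (2863/26431)
flip (2863/26431) -> (26431/2863): both odd, 2863 mod 4 = 3, 26431 mod 4 = 3, so the flip contributes -1; sign now -1
(26431/2863): 26431 mod 2863 = 664, so (26431/2863) = (664/2863)
factor out 2^3: 664 = 2^3·83; with 2863 mod 8 = 7, (2/2863) = +1; sign now -1; continue with (83/2863)
flip (83/2863) -> (2863/83): both odd, 83 mod 4 = 3, 2863 mod 4 = 3, so the flip contributes -1; sign now +1
(2863/83): 2863 mod 83 = 41, so (2863/83) = (41/83)
flip (41/83) -> (83/41): both odd, 41 mod 4 = 1, 83 mod 4 = 3, so the flip contributes +1; sign now +1
(83/41): 83 mod 41 = 1, so (83/41) = (1/41)
reached (1/41) = 1, so the symbol is +1

1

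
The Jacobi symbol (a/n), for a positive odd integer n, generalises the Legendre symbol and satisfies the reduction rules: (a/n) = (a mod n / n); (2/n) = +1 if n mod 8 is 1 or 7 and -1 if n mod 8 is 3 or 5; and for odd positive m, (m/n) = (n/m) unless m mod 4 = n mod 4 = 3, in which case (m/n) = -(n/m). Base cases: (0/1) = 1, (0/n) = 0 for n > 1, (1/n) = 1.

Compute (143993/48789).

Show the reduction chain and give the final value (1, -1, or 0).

(143993/48789): 143993 mod 48789 = 46415, so (143993/48789) = (46415/48789)
flip (46415/48789) -> (48789/46415): both odd, 46415 mod 4 = 3, 48789 mod 4 = 1, so the flip contributes +1; sign now +1
(48789/46415): 48789 mod 46415 = 2374, so (48789/46415) = (2374/46415)
factor out 2^1: 2374 = 2^1·1187; with 46415 mod 8 = 7, (2/46415) = +1; sign now +1; continue with (1187/46415)
flip (1187/46415) -> (46415/1187): both odd, 1187 mod 4 = 3, 46415 mod 4 = 3, so the flip contributes -1; sign now -1
(46415/1187): 46415 mod 1187 = 122, so (46415/1187) = (122/1187)
factor out 2^1: 122 = 2^1·61; with 1187 mod 8 = 3, (2/1187) = -1; sign now +1; continue with (61/1187)
flip (61/1187) -> (1187/61): both odd, 61 mod 4 = 1, 1187 mod 4 = 3, so the flip contributes +1; sign now +1
(1187/61): 1187 mod 61 = 28, so (1187/61) = (28/61)
factor out 2^2: 28 = 2^2·7; with 61 mod 8 = 5, (2/61) = -1; sign now +1; continue with (7/61)
flip (7/61) -> (61/7): both odd, 7 mod 4 = 3, 61 mod 4 = 1, so the flip contributes +1; sign now +1
(61/7): 61 mod 7 = 5, so (61/7) = (5/7)
flip (5/7) -> (7/5): both odd, 5 mod 4 = 1, 7 mod 4 = 3, so the flip contributes +1; sign now +1
(7/5): 7 mod 5 = 2, so (7/5) = (2/5)
factor out 2^1: 2 = 2^1·1; with 5 mod 8 = 5, (2/5) = -1; sign now -1; continue with (1/5)
reached (1/5) = 1, so the symbol is -1

-1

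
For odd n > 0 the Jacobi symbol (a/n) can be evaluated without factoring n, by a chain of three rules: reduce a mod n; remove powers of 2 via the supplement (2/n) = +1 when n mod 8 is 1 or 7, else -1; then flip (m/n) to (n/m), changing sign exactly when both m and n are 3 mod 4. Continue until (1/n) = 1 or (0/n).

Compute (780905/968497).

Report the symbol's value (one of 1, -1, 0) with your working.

-1

reciprocity: (780905/968497) = +1·(968497/780905) since 780905 mod 4 = 1, 968497 mod 4 = 1; sign now +1
(968497/780905) = (187592/780905)   [reduce mod 780905]
187592 = 2^3·23449; (2/780905) = +1 since 780905 mod 8 = 1, so (187592/780905) = (+1)^3·(23449/780905); sign now +1
reciprocity: (23449/780905) = +1·(780905/23449) since 23449 mod 4 = 1, 780905 mod 4 = 1; sign now +1
(780905/23449) = (7088/23449)   [reduce mod 23449]
7088 = 2^4·443; (2/23449) = +1 since 23449 mod 8 = 1, so (7088/23449) = (+1)^4·(443/23449); sign now +1
reciprocity: (443/23449) = +1·(23449/443) since 443 mod 4 = 3, 23449 mod 4 = 1; sign now +1
(23449/443) = (413/443)   [reduce mod 443]
reciprocity: (413/443) = +1·(443/413) since 413 mod 4 = 1, 443 mod 4 = 3; sign now +1
(443/413) = (30/413)   [reduce mod 413]
30 = 2^1·15; (2/413) = -1 since 413 mod 8 = 5, so (30/413) = (-1)^1·(15/413); sign now -1
reciprocity: (15/413) = +1·(413/15) since 15 mod 4 = 3, 413 mod 4 = 1; sign now -1
(413/15) = (8/15)   [reduce mod 15]
8 = 2^3·1; (2/15) = +1 since 15 mod 8 = 7, so (8/15) = (+1)^3·(1/15); sign now -1
(1/15) = 1; final value = sign = -1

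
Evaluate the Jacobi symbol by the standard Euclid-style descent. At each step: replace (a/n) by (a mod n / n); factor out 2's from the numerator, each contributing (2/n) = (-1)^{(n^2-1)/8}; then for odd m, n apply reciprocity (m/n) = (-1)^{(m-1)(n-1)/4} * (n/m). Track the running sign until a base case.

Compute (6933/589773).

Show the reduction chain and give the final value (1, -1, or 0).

0

reciprocity: (6933/589773) = +1·(589773/6933) since 6933 mod 4 = 1, 589773 mod 4 = 1; sign now +1
(589773/6933) = (468/6933)   [reduce mod 6933]
468 = 2^2·117; (2/6933) = -1 since 6933 mod 8 = 5, so (468/6933) = (-1)^2·(117/6933); sign now +1
reciprocity: (117/6933) = +1·(6933/117) since 117 mod 4 = 1, 6933 mod 4 = 1; sign now +1
(6933/117) = (30/117)   [reduce mod 117]
30 = 2^1·15; (2/117) = -1 since 117 mod 8 = 5, so (30/117) = (-1)^1·(15/117); sign now -1
reciprocity: (15/117) = +1·(117/15) since 15 mod 4 = 3, 117 mod 4 = 1; sign now -1
(117/15) = (12/15)   [reduce mod 15]
12 = 2^2·3; (2/15) = +1 since 15 mod 8 = 7, so (12/15) = (+1)^2·(3/15); sign now -1
reciprocity: (3/15) = -1·(15/3) since 3 mod 4 = 3, 15 mod 4 = 3; sign now +1
(15/3) = (0/3)   [reduce mod 3]
(0/3) = 0   [gcd(a, n) > 1]; final value = 0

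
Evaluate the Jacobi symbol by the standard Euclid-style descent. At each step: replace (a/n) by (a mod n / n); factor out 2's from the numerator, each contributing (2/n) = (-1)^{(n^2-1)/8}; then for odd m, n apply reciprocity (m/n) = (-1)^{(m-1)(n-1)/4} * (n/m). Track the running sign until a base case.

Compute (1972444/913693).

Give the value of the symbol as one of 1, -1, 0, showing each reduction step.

-1

(1972444/913693) = (145058/913693)   [reduce mod 913693]
145058 = 2^1·72529; (2/913693) = -1 since 913693 mod 8 = 5, so (145058/913693) = (-1)^1·(72529/913693); sign now -1
reciprocity: (72529/913693) = +1·(913693/72529) since 72529 mod 4 = 1, 913693 mod 4 = 1; sign now -1
(913693/72529) = (43345/72529)   [reduce mod 72529]
reciprocity: (43345/72529) = +1·(72529/43345) since 43345 mod 4 = 1, 72529 mod 4 = 1; sign now -1
(72529/43345) = (29184/43345)   [reduce mod 43345]
29184 = 2^9·57; (2/43345) = +1 since 43345 mod 8 = 1, so (29184/43345) = (+1)^9·(57/43345); sign now -1
reciprocity: (57/43345) = +1·(43345/57) since 57 mod 4 = 1, 43345 mod 4 = 1; sign now -1
(43345/57) = (25/57)   [reduce mod 57]
reciprocity: (25/57) = +1·(57/25) since 25 mod 4 = 1, 57 mod 4 = 1; sign now -1
(57/25) = (7/25)   [reduce mod 25]
reciprocity: (7/25) = +1·(25/7) since 7 mod 4 = 3, 25 mod 4 = 1; sign now -1
(25/7) = (4/7)   [reduce mod 7]
4 = 2^2·1; (2/7) = +1 since 7 mod 8 = 7, so (4/7) = (+1)^2·(1/7); sign now -1
(1/7) = 1; final value = sign = -1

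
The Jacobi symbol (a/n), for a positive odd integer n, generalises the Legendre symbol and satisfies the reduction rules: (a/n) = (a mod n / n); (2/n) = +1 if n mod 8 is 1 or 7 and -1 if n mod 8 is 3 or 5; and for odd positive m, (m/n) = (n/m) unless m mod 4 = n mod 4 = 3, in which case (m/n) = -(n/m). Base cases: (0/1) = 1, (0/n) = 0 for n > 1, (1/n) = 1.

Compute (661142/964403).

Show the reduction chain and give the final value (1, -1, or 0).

-1

661142 = 2^1·330571; (2/964403) = -1 since 964403 mod 8 = 3, so (661142/964403) = (-1)^1·(330571/964403); sign now -1
reciprocity: (330571/964403) = -1·(964403/330571) since 330571 mod 4 = 3, 964403 mod 4 = 3; sign now +1
(964403/330571) = (303261/330571)   [reduce mod 330571]
reciprocity: (303261/330571) = +1·(330571/303261) since 303261 mod 4 = 1, 330571 mod 4 = 3; sign now +1
(330571/303261) = (27310/303261)   [reduce mod 303261]
27310 = 2^1·13655; (2/303261) = -1 since 303261 mod 8 = 5, so (27310/303261) = (-1)^1·(13655/303261); sign now -1
reciprocity: (13655/303261) = +1·(303261/13655) since 13655 mod 4 = 3, 303261 mod 4 = 1; sign now -1
(303261/13655) = (2851/13655)   [reduce mod 13655]
reciprocity: (2851/13655) = -1·(13655/2851) since 2851 mod 4 = 3, 13655 mod 4 = 3; sign now +1
(13655/2851) = (2251/2851)   [reduce mod 2851]
reciprocity: (2251/2851) = -1·(2851/2251) since 2251 mod 4 = 3, 2851 mod 4 = 3; sign now -1
(2851/2251) = (600/2251)   [reduce mod 2251]
600 = 2^3·75; (2/2251) = -1 since 2251 mod 8 = 3, so (600/2251) = (-1)^3·(75/2251); sign now +1
reciprocity: (75/2251) = -1·(2251/75) since 75 mod 4 = 3, 2251 mod 4 = 3; sign now -1
(2251/75) = (1/75)   [reduce mod 75]
(1/75) = 1; final value = sign = -1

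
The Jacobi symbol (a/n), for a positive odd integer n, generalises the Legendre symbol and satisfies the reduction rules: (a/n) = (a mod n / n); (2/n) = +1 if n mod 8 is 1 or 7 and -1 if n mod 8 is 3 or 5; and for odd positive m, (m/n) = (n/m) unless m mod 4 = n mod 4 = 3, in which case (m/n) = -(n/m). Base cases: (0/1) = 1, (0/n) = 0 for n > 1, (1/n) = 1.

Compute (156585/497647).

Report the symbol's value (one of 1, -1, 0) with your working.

-1

flip (156585/497647) -> (497647/156585): both odd, 156585 mod 4 = 1, 497647 mod 4 = 3, so the flip contributes +1; sign now +1
(497647/156585): 497647 mod 156585 = 27892, so (497647/156585) = (27892/156585)
factor out 2^2: 27892 = 2^2·6973; with 156585 mod 8 = 1, (2/156585) = +1; sign now +1; continue with (6973/156585)
flip (6973/156585) -> (156585/6973): both odd, 6973 mod 4 = 1, 156585 mod 4 = 1, so the flip contributes +1; sign now +1
(156585/6973): 156585 mod 6973 = 3179, so (156585/6973) = (3179/6973)
flip (3179/6973) -> (6973/3179): both odd, 3179 mod 4 = 3, 6973 mod 4 = 1, so the flip contributes +1; sign now +1
(6973/3179): 6973 mod 3179 = 615, so (6973/3179) = (615/3179)
flip (615/3179) -> (3179/615): both odd, 615 mod 4 = 3, 3179 mod 4 = 3, so the flip contributes -1; sign now -1
(3179/615): 3179 mod 615 = 104, so (3179/615) = (104/615)
factor out 2^3: 104 = 2^3·13; with 615 mod 8 = 7, (2/615) = +1; sign now -1; continue with (13/615)
flip (13/615) -> (615/13): both odd, 13 mod 4 = 1, 615 mod 4 = 3, so the flip contributes +1; sign now -1
(615/13): 615 mod 13 = 4, so (615/13) = (4/13)
factor out 2^2: 4 = 2^2·1; with 13 mod 8 = 5, (2/13) = -1; sign now -1; continue with (1/13)
reached (1/13) = 1, so the symbol is -1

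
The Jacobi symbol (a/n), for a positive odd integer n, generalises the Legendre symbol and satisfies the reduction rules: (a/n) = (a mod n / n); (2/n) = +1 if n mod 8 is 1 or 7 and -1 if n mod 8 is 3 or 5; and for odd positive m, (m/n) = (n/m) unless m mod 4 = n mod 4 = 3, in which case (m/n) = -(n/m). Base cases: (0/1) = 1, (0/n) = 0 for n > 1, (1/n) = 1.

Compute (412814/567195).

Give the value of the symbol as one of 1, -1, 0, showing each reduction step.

412814 = 2^1·206407; (2/567195) = -1 since 567195 mod 8 = 3, so (412814/567195) = (-1)^1·(206407/567195); sign now -1
reciprocity: (206407/567195) = -1·(567195/206407) since 206407 mod 4 = 3, 567195 mod 4 = 3; sign now +1
(567195/206407) = (154381/206407)   [reduce mod 206407]
reciprocity: (154381/206407) = +1·(206407/154381) since 154381 mod 4 = 1, 206407 mod 4 = 3; sign now +1
(206407/154381) = (52026/154381)   [reduce mod 154381]
52026 = 2^1·26013; (2/154381) = -1 since 154381 mod 8 = 5, so (52026/154381) = (-1)^1·(26013/154381); sign now -1
reciprocity: (26013/154381) = +1·(154381/26013) since 26013 mod 4 = 1, 154381 mod 4 = 1; sign now -1
(154381/26013) = (24316/26013)   [reduce mod 26013]
24316 = 2^2·6079; (2/26013) = -1 since 26013 mod 8 = 5, so (24316/26013) = (-1)^2·(6079/26013); sign now -1
reciprocity: (6079/26013) = +1·(26013/6079) since 6079 mod 4 = 3, 26013 mod 4 = 1; sign now -1
(26013/6079) = (1697/6079)   [reduce mod 6079]
reciprocity: (1697/6079) = +1·(6079/1697) since 1697 mod 4 = 1, 6079 mod 4 = 3; sign now -1
(6079/1697) = (988/1697)   [reduce mod 1697]
988 = 2^2·247; (2/1697) = +1 since 1697 mod 8 = 1, so (988/1697) = (+1)^2·(247/1697); sign now -1
reciprocity: (247/1697) = +1·(1697/247) since 247 mod 4 = 3, 1697 mod 4 = 1; sign now -1
(1697/247) = (215/247)   [reduce mod 247]
reciprocity: (215/247) = -1·(247/215) since 215 mod 4 = 3, 247 mod 4 = 3; sign now +1
(247/215) = (32/215)   [reduce mod 215]
32 = 2^5·1; (2/215) = +1 since 215 mod 8 = 7, so (32/215) = (+1)^5·(1/215); sign now +1
(1/215) = 1; final value = sign = +1

1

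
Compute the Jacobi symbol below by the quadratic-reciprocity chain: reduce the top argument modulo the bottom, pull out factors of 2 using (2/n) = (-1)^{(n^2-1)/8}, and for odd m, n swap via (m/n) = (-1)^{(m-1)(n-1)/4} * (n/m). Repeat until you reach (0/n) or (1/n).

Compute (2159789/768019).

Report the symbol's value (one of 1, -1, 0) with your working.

-1

(2159789/768019) = (623751/768019)   [reduce mod 768019]
reciprocity: (623751/768019) = -1·(768019/623751) since 623751 mod 4 = 3, 768019 mod 4 = 3; sign now -1
(768019/623751) = (144268/623751)   [reduce mod 623751]
144268 = 2^2·36067; (2/623751) = +1 since 623751 mod 8 = 7, so (144268/623751) = (+1)^2·(36067/623751); sign now -1
reciprocity: (36067/623751) = -1·(623751/36067) since 36067 mod 4 = 3, 623751 mod 4 = 3; sign now +1
(623751/36067) = (10612/36067)   [reduce mod 36067]
10612 = 2^2·2653; (2/36067) = -1 since 36067 mod 8 = 3, so (10612/36067) = (-1)^2·(2653/36067); sign now +1
reciprocity: (2653/36067) = +1·(36067/2653) since 2653 mod 4 = 1, 36067 mod 4 = 3; sign now +1
(36067/2653) = (1578/2653)   [reduce mod 2653]
1578 = 2^1·789; (2/2653) = -1 since 2653 mod 8 = 5, so (1578/2653) = (-1)^1·(789/2653); sign now -1
reciprocity: (789/2653) = +1·(2653/789) since 789 mod 4 = 1, 2653 mod 4 = 1; sign now -1
(2653/789) = (286/789)   [reduce mod 789]
286 = 2^1·143; (2/789) = -1 since 789 mod 8 = 5, so (286/789) = (-1)^1·(143/789); sign now +1
reciprocity: (143/789) = +1·(789/143) since 143 mod 4 = 3, 789 mod 4 = 1; sign now +1
(789/143) = (74/143)   [reduce mod 143]
74 = 2^1·37; (2/143) = +1 since 143 mod 8 = 7, so (74/143) = (+1)^1·(37/143); sign now +1
reciprocity: (37/143) = +1·(143/37) since 37 mod 4 = 1, 143 mod 4 = 3; sign now +1
(143/37) = (32/37)   [reduce mod 37]
32 = 2^5·1; (2/37) = -1 since 37 mod 8 = 5, so (32/37) = (-1)^5·(1/37); sign now -1
(1/37) = 1; final value = sign = -1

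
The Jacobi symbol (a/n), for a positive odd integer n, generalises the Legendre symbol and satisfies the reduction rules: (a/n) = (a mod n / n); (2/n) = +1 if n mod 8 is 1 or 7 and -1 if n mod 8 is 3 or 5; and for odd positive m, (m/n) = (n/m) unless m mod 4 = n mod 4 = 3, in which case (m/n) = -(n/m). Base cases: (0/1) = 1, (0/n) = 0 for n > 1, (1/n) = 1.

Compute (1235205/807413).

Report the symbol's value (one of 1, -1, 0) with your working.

1

(1235205/807413): 1235205 mod 807413 = 427792, so (1235205/807413) = (427792/807413)
factor out 2^4: 427792 = 2^4·26737; with 807413 mod 8 = 5, (2/807413) = -1; sign now +1; continue with (26737/807413)
flip (26737/807413) -> (807413/26737): both odd, 26737 mod 4 = 1, 807413 mod 4 = 1, so the flip contributes +1; sign now +1
(807413/26737): 807413 mod 26737 = 5303, so (807413/26737) = (5303/26737)
flip (5303/26737) -> (26737/5303): both odd, 5303 mod 4 = 3, 26737 mod 4 = 1, so the flip contributes +1; sign now +1
(26737/5303): 26737 mod 5303 = 222, so (26737/5303) = (222/5303)
factor out 2^1: 222 = 2^1·111; with 5303 mod 8 = 7, (2/5303) = +1; sign now +1; continue with (111/5303)
flip (111/5303) -> (5303/111): both odd, 111 mod 4 = 3, 5303 mod 4 = 3, so the flip contributes -1; sign now -1
(5303/111): 5303 mod 111 = 86, so (5303/111) = (86/111)
factor out 2^1: 86 = 2^1·43; with 111 mod 8 = 7, (2/111) = +1; sign now -1; continue with (43/111)
flip (43/111) -> (111/43): both odd, 43 mod 4 = 3, 111 mod 4 = 3, so the flip contributes -1; sign now +1
(111/43): 111 mod 43 = 25, so (111/43) = (25/43)
flip (25/43) -> (43/25): both odd, 25 mod 4 = 1, 43 mod 4 = 3, so the flip contributes +1; sign now +1
(43/25): 43 mod 25 = 18, so (43/25) = (18/25)
factor out 2^1: 18 = 2^1·9; with 25 mod 8 = 1, (2/25) = +1; sign now +1; continue with (9/25)
flip (9/25) -> (25/9): both odd, 9 mod 4 = 1, 25 mod 4 = 1, so the flip contributes +1; sign now +1
(25/9): 25 mod 9 = 7, so (25/9) = (7/9)
flip (7/9) -> (9/7): both odd, 7 mod 4 = 3, 9 mod 4 = 1, so the flip contributes +1; sign now +1
(9/7): 9 mod 7 = 2, so (9/7) = (2/7)
factor out 2^1: 2 = 2^1·1; with 7 mod 8 = 7, (2/7) = +1; sign now +1; continue with (1/7)
reached (1/7) = 1, so the symbol is +1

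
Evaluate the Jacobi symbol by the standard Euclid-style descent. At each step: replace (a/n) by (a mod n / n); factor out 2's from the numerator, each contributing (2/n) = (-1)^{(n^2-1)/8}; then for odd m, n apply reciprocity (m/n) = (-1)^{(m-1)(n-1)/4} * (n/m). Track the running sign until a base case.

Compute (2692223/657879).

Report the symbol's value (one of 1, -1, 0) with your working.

(2692223/657879): 2692223 mod 657879 = 60707, so (2692223/657879) = (60707/657879)
flip (60707/657879) -> (657879/60707): both odd, 60707 mod 4 = 3, 657879 mod 4 = 3, so the flip contributes -1; sign now -1
(657879/60707): 657879 mod 60707 = 50809, so (657879/60707) = (50809/60707)
flip (50809/60707) -> (60707/50809): both odd, 50809 mod 4 = 1, 60707 mod 4 = 3, so the flip contributes +1; sign now -1
(60707/50809): 60707 mod 50809 = 9898, so (60707/50809) = (9898/50809)
factor out 2^1: 9898 = 2^1·4949; with 50809 mod 8 = 1, (2/50809) = +1; sign now -1; continue with (4949/50809)
flip (4949/50809) -> (50809/4949): both odd, 4949 mod 4 = 1, 50809 mod 4 = 1, so the flip contributes +1; sign now -1
(50809/4949): 50809 mod 4949 = 1319, so (50809/4949) = (1319/4949)
flip (1319/4949) -> (4949/1319): both odd, 1319 mod 4 = 3, 4949 mod 4 = 1, so the flip contributes +1; sign now -1
(4949/1319): 4949 mod 1319 = 992, so (4949/1319) = (992/1319)
factor out 2^5: 992 = 2^5·31; with 1319 mod 8 = 7, (2/1319) = +1; sign now -1; continue with (31/1319)
flip (31/1319) -> (1319/31): both odd, 31 mod 4 = 3, 1319 mod 4 = 3, so the flip contributes -1; sign now +1
(1319/31): 1319 mod 31 = 17, so (1319/31) = (17/31)
flip (17/31) -> (31/17): both odd, 17 mod 4 = 1, 31 mod 4 = 3, so the flip contributes +1; sign now +1
(31/17): 31 mod 17 = 14, so (31/17) = (14/17)
factor out 2^1: 14 = 2^1·7; with 17 mod 8 = 1, (2/17) = +1; sign now +1; continue with (7/17)
flip (7/17) -> (17/7): both odd, 7 mod 4 = 3, 17 mod 4 = 1, so the flip contributes +1; sign now +1
(17/7): 17 mod 7 = 3, so (17/7) = (3/7)
flip (3/7) -> (7/3): both odd, 3 mod 4 = 3, 7 mod 4 = 3, so the flip contributes -1; sign now -1
(7/3): 7 mod 3 = 1, so (7/3) = (1/3)
reached (1/3) = 1, so the symbol is -1

-1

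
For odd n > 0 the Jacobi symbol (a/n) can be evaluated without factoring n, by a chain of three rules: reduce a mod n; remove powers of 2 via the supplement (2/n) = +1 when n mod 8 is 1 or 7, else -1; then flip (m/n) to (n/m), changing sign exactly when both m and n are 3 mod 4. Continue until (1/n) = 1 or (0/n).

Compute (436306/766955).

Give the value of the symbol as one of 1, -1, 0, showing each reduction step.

factor out 2^1: 436306 = 2^1·218153; with 766955 mod 8 = 3, (2/766955) = -1; sign now -1; continue with (218153/766955)
flip (218153/766955) -> (766955/218153): both odd, 218153 mod 4 = 1, 766955 mod 4 = 3, so the flip contributes +1; sign now -1
(766955/218153): 766955 mod 218153 = 112496, so (766955/218153) = (112496/218153)
factor out 2^4: 112496 = 2^4·7031; with 218153 mod 8 = 1, (2/218153) = +1; sign now -1; continue with (7031/218153)
flip (7031/218153) -> (218153/7031): both odd, 7031 mod 4 = 3, 218153 mod 4 = 1, so the flip contributes +1; sign now -1
(218153/7031): 218153 mod 7031 = 192, so (218153/7031) = (192/7031)
factor out 2^6: 192 = 2^6·3; with 7031 mod 8 = 7, (2/7031) = +1; sign now -1; continue with (3/7031)
flip (3/7031) -> (7031/3): both odd, 3 mod 4 = 3, 7031 mod 4 = 3, so the flip contributes -1; sign now +1
(7031/3): 7031 mod 3 = 2, so (7031/3) = (2/3)
factor out 2^1: 2 = 2^1·1; with 3 mod 8 = 3, (2/3) = -1; sign now -1; continue with (1/3)
reached (1/3) = 1, so the symbol is -1

-1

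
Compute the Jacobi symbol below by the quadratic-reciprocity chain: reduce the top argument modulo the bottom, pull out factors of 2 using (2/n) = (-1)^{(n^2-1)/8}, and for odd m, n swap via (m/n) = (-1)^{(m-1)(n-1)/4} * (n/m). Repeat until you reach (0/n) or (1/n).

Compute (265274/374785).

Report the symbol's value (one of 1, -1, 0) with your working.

factor out 2^1: 265274 = 2^1·132637; with 374785 mod 8 = 1, (2/374785) = +1; sign now +1; continue with (132637/374785)
flip (132637/374785) -> (374785/132637): both odd, 132637 mod 4 = 1, 374785 mod 4 = 1, so the flip contributes +1; sign now +1
(374785/132637): 374785 mod 132637 = 109511, so (374785/132637) = (109511/132637)
flip (109511/132637) -> (132637/109511): both odd, 109511 mod 4 = 3, 132637 mod 4 = 1, so the flip contributes +1; sign now +1
(132637/109511): 132637 mod 109511 = 23126, so (132637/109511) = (23126/109511)
factor out 2^1: 23126 = 2^1·11563; with 109511 mod 8 = 7, (2/109511) = +1; sign now +1; continue with (11563/109511)
flip (11563/109511) -> (109511/11563): both odd, 11563 mod 4 = 3, 109511 mod 4 = 3, so the flip contributes -1; sign now -1
(109511/11563): 109511 mod 11563 = 5444, so (109511/11563) = (5444/11563)
factor out 2^2: 5444 = 2^2·1361; with 11563 mod 8 = 3, (2/11563) = -1; sign now -1; continue with (1361/11563)
flip (1361/11563) -> (11563/1361): both odd, 1361 mod 4 = 1, 11563 mod 4 = 3, so the flip contributes +1; sign now -1
(11563/1361): 11563 mod 1361 = 675, so (11563/1361) = (675/1361)
flip (675/1361) -> (1361/675): both odd, 675 mod 4 = 3, 1361 mod 4 = 1, so the flip contributes +1; sign now -1
(1361/675): 1361 mod 675 = 11, so (1361/675) = (11/675)
flip (11/675) -> (675/11): both odd, 11 mod 4 = 3, 675 mod 4 = 3, so the flip contributes -1; sign now +1
(675/11): 675 mod 11 = 4, so (675/11) = (4/11)
factor out 2^2: 4 = 2^2·1; with 11 mod 8 = 3, (2/11) = -1; sign now +1; continue with (1/11)
reached (1/11) = 1, so the symbol is +1

1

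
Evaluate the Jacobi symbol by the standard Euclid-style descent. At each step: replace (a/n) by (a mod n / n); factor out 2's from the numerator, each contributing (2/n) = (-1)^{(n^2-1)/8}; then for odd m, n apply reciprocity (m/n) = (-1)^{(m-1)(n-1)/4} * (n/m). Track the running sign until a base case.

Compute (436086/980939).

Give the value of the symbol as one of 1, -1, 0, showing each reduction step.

-1

436086 = 2^1·218043; (2/980939) = -1 since 980939 mod 8 = 3, so (436086/980939) = (-1)^1·(218043/980939); sign now -1
reciprocity: (218043/980939) = -1·(980939/218043) since 218043 mod 4 = 3, 980939 mod 4 = 3; sign now +1
(980939/218043) = (108767/218043)   [reduce mod 218043]
reciprocity: (108767/218043) = -1·(218043/108767) since 108767 mod 4 = 3, 218043 mod 4 = 3; sign now -1
(218043/108767) = (509/108767)   [reduce mod 108767]
reciprocity: (509/108767) = +1·(108767/509) since 509 mod 4 = 1, 108767 mod 4 = 3; sign now -1
(108767/509) = (350/509)   [reduce mod 509]
350 = 2^1·175; (2/509) = -1 since 509 mod 8 = 5, so (350/509) = (-1)^1·(175/509); sign now +1
reciprocity: (175/509) = +1·(509/175) since 175 mod 4 = 3, 509 mod 4 = 1; sign now +1
(509/175) = (159/175)   [reduce mod 175]
reciprocity: (159/175) = -1·(175/159) since 159 mod 4 = 3, 175 mod 4 = 3; sign now -1
(175/159) = (16/159)   [reduce mod 159]
16 = 2^4·1; (2/159) = +1 since 159 mod 8 = 7, so (16/159) = (+1)^4·(1/159); sign now -1
(1/159) = 1; final value = sign = -1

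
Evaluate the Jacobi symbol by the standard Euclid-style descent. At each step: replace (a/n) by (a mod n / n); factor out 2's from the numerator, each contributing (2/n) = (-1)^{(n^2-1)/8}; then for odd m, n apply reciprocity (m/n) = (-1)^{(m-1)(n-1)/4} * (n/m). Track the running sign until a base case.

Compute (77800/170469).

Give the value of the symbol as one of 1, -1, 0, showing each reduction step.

77800 = 2^3·9725; (2/170469) = -1 since 170469 mod 8 = 5, so (77800/170469) = (-1)^3·(9725/170469); sign now -1
reciprocity: (9725/170469) = +1·(170469/9725) since 9725 mod 4 = 1, 170469 mod 4 = 1; sign now -1
(170469/9725) = (5144/9725)   [reduce mod 9725]
5144 = 2^3·643; (2/9725) = -1 since 9725 mod 8 = 5, so (5144/9725) = (-1)^3·(643/9725); sign now +1
reciprocity: (643/9725) = +1·(9725/643) since 643 mod 4 = 3, 9725 mod 4 = 1; sign now +1
(9725/643) = (80/643)   [reduce mod 643]
80 = 2^4·5; (2/643) = -1 since 643 mod 8 = 3, so (80/643) = (-1)^4·(5/643); sign now +1
reciprocity: (5/643) = +1·(643/5) since 5 mod 4 = 1, 643 mod 4 = 3; sign now +1
(643/5) = (3/5)   [reduce mod 5]
reciprocity: (3/5) = +1·(5/3) since 3 mod 4 = 3, 5 mod 4 = 1; sign now +1
(5/3) = (2/3)   [reduce mod 3]
2 = 2^1·1; (2/3) = -1 since 3 mod 8 = 3, so (2/3) = (-1)^1·(1/3); sign now -1
(1/3) = 1; final value = sign = -1

-1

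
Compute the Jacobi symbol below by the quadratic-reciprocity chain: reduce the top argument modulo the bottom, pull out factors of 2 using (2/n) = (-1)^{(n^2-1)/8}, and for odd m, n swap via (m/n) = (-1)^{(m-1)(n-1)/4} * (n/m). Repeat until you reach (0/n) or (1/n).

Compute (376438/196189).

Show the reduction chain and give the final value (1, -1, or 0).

(376438/196189): 376438 mod 196189 = 180249, so (376438/196189) = (180249/196189)
flip (180249/196189) -> (196189/180249): both odd, 180249 mod 4 = 1, 196189 mod 4 = 1, so the flip contributes +1; sign now +1
(196189/180249): 196189 mod 180249 = 15940, so (196189/180249) = (15940/180249)
factor out 2^2: 15940 = 2^2·3985; with 180249 mod 8 = 1, (2/180249) = +1; sign now +1; continue with (3985/180249)
flip (3985/180249) -> (180249/3985): both odd, 3985 mod 4 = 1, 180249 mod 4 = 1, so the flip contributes +1; sign now +1
(180249/3985): 180249 mod 3985 = 924, so (180249/3985) = (924/3985)
factor out 2^2: 924 = 2^2·231; with 3985 mod 8 = 1, (2/3985) = +1; sign now +1; continue with (231/3985)
flip (231/3985) -> (3985/231): both odd, 231 mod 4 = 3, 3985 mod 4 = 1, so the flip contributes +1; sign now +1
(3985/231): 3985 mod 231 = 58, so (3985/231) = (58/231)
factor out 2^1: 58 = 2^1·29; with 231 mod 8 = 7, (2/231) = +1; sign now +1; continue with (29/231)
flip (29/231) -> (231/29): both odd, 29 mod 4 = 1, 231 mod 4 = 3, so the flip contributes +1; sign now +1
(231/29): 231 mod 29 = 28, so (231/29) = (28/29)
factor out 2^2: 28 = 2^2·7; with 29 mod 8 = 5, (2/29) = -1; sign now +1; continue with (7/29)
flip (7/29) -> (29/7): both odd, 7 mod 4 = 3, 29 mod 4 = 1, so the flip contributes +1; sign now +1
(29/7): 29 mod 7 = 1, so (29/7) = (1/7)
reached (1/7) = 1, so the symbol is +1

1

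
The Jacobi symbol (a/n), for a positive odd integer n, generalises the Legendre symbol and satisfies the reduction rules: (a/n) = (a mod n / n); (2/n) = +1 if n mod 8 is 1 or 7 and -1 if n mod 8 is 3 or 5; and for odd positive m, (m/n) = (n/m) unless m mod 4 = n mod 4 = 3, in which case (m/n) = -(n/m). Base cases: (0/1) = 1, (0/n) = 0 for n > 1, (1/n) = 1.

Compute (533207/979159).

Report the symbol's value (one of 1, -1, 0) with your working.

flip (533207/979159) -> (979159/533207): both odd, 533207 mod 4 = 3, 979159 mod 4 = 3, so the flip contributes -1; sign now -1
(979159/533207): 979159 mod 533207 = 445952, so (979159/533207) = (445952/533207)
factor out 2^9: 445952 = 2^9·871; with 533207 mod 8 = 7, (2/533207) = +1; sign now -1; continue with (871/533207)
flip (871/533207) -> (533207/871): both odd, 871 mod 4 = 3, 533207 mod 4 = 3, so the flip contributes -1; sign now +1
(533207/871): 533207 mod 871 = 155, so (533207/871) = (155/871)
flip (155/871) -> (871/155): both odd, 155 mod 4 = 3, 871 mod 4 = 3, so the flip contributes -1; sign now -1
(871/155): 871 mod 155 = 96, so (871/155) = (96/155)
factor out 2^5: 96 = 2^5·3; with 155 mod 8 = 3, (2/155) = -1; sign now +1; continue with (3/155)
flip (3/155) -> (155/3): both odd, 3 mod 4 = 3, 155 mod 4 = 3, so the flip contributes -1; sign now -1
(155/3): 155 mod 3 = 2, so (155/3) = (2/3)
factor out 2^1: 2 = 2^1·1; with 3 mod 8 = 3, (2/3) = -1; sign now +1; continue with (1/3)
reached (1/3) = 1, so the symbol is +1

1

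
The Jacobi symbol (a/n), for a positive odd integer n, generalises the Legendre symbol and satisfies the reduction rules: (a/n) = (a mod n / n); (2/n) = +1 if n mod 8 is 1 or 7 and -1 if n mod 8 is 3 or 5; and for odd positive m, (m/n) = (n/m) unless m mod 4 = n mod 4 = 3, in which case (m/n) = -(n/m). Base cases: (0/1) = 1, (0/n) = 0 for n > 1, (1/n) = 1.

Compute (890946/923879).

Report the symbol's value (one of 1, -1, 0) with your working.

890946 = 2^1·445473; (2/923879) = +1 since 923879 mod 8 = 7, so (890946/923879) = (+1)^1·(445473/923879); sign now +1
reciprocity: (445473/923879) = +1·(923879/445473) since 445473 mod 4 = 1, 923879 mod 4 = 3; sign now +1
(923879/445473) = (32933/445473)   [reduce mod 445473]
reciprocity: (32933/445473) = +1·(445473/32933) since 32933 mod 4 = 1, 445473 mod 4 = 1; sign now +1
(445473/32933) = (17344/32933)   [reduce mod 32933]
17344 = 2^6·271; (2/32933) = -1 since 32933 mod 8 = 5, so (17344/32933) = (-1)^6·(271/32933); sign now +1
reciprocity: (271/32933) = +1·(32933/271) since 271 mod 4 = 3, 32933 mod 4 = 1; sign now +1
(32933/271) = (142/271)   [reduce mod 271]
142 = 2^1·71; (2/271) = +1 since 271 mod 8 = 7, so (142/271) = (+1)^1·(71/271); sign now +1
reciprocity: (71/271) = -1·(271/71) since 71 mod 4 = 3, 271 mod 4 = 3; sign now -1
(271/71) = (58/71)   [reduce mod 71]
58 = 2^1·29; (2/71) = +1 since 71 mod 8 = 7, so (58/71) = (+1)^1·(29/71); sign now -1
reciprocity: (29/71) = +1·(71/29) since 29 mod 4 = 1, 71 mod 4 = 3; sign now -1
(71/29) = (13/29)   [reduce mod 29]
reciprocity: (13/29) = +1·(29/13) since 13 mod 4 = 1, 29 mod 4 = 1; sign now -1
(29/13) = (3/13)   [reduce mod 13]
reciprocity: (3/13) = +1·(13/3) since 3 mod 4 = 3, 13 mod 4 = 1; sign now -1
(13/3) = (1/3)   [reduce mod 3]
(1/3) = 1; final value = sign = -1

-1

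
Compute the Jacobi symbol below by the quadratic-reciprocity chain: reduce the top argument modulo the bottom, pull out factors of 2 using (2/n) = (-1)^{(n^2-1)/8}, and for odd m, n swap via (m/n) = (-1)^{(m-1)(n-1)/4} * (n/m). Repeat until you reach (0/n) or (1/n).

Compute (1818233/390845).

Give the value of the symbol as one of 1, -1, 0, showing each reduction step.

1

(1818233/390845): 1818233 mod 390845 = 254853, so (1818233/390845) = (254853/390845)
flip (254853/390845) -> (390845/254853): both odd, 254853 mod 4 = 1, 390845 mod 4 = 1, so the flip contributes +1; sign now +1
(390845/254853): 390845 mod 254853 = 135992, so (390845/254853) = (135992/254853)
factor out 2^3: 135992 = 2^3·16999; with 254853 mod 8 = 5, (2/254853) = -1; sign now -1; continue with (16999/254853)
flip (16999/254853) -> (254853/16999): both odd, 16999 mod 4 = 3, 254853 mod 4 = 1, so the flip contributes +1; sign now -1
(254853/16999): 254853 mod 16999 = 16867, so (254853/16999) = (16867/16999)
flip (16867/16999) -> (16999/16867): both odd, 16867 mod 4 = 3, 16999 mod 4 = 3, so the flip contributes -1; sign now +1
(16999/16867): 16999 mod 16867 = 132, so (16999/16867) = (132/16867)
factor out 2^2: 132 = 2^2·33; with 16867 mod 8 = 3, (2/16867) = -1; sign now +1; continue with (33/16867)
flip (33/16867) -> (16867/33): both odd, 33 mod 4 = 1, 16867 mod 4 = 3, so the flip contributes +1; sign now +1
(16867/33): 16867 mod 33 = 4, so (16867/33) = (4/33)
factor out 2^2: 4 = 2^2·1; with 33 mod 8 = 1, (2/33) = +1; sign now +1; continue with (1/33)
reached (1/33) = 1, so the symbol is +1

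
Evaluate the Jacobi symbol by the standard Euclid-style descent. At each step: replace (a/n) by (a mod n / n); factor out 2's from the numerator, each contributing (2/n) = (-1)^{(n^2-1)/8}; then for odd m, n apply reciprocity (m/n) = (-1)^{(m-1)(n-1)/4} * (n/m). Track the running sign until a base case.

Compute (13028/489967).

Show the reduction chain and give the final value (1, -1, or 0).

factor out 2^2: 13028 = 2^2·3257; with 489967 mod 8 = 7, (2/489967) = +1; sign now +1; continue with (3257/489967)
flip (3257/489967) -> (489967/3257): both odd, 3257 mod 4 = 1, 489967 mod 4 = 3, so the flip contributes +1; sign now +1
(489967/3257): 489967 mod 3257 = 1417, so (489967/3257) = (1417/3257)
flip (1417/3257) -> (3257/1417): both odd, 1417 mod 4 = 1, 3257 mod 4 = 1, so the flip contributes +1; sign now +1
(3257/1417): 3257 mod 1417 = 423, so (3257/1417) = (423/1417)
flip (423/1417) -> (1417/423): both odd, 423 mod 4 = 3, 1417 mod 4 = 1, so the flip contributes +1; sign now +1
(1417/423): 1417 mod 423 = 148, so (1417/423) = (148/423)
factor out 2^2: 148 = 2^2·37; with 423 mod 8 = 7, (2/423) = +1; sign now +1; continue with (37/423)
flip (37/423) -> (423/37): both odd, 37 mod 4 = 1, 423 mod 4 = 3, so the flip contributes +1; sign now +1
(423/37): 423 mod 37 = 16, so (423/37) = (16/37)
factor out 2^4: 16 = 2^4·1; with 37 mod 8 = 5, (2/37) = -1; sign now +1; continue with (1/37)
reached (1/37) = 1, so the symbol is +1

1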